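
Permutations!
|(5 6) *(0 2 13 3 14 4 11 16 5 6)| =|(0 2 13 3 14 4 11 16 5)| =9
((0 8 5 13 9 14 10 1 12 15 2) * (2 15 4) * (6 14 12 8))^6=((15)(0 6 14 10 1 8 5 13 9 12 4 2))^6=(15)(0 5)(1 4)(2 8)(6 13)(9 14)(10 12)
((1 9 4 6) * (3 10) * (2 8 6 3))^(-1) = ((1 9 4 3 10 2 8 6))^(-1) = (1 6 8 2 10 3 4 9)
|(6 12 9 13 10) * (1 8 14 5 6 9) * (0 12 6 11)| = 21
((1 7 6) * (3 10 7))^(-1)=((1 3 10 7 6))^(-1)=(1 6 7 10 3)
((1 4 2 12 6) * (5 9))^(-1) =((1 4 2 12 6)(5 9))^(-1) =(1 6 12 2 4)(5 9)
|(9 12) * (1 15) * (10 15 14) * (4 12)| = |(1 14 10 15)(4 12 9)| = 12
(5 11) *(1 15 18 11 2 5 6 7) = [0, 15, 5, 3, 4, 2, 7, 1, 8, 9, 10, 6, 12, 13, 14, 18, 16, 17, 11] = (1 15 18 11 6 7)(2 5)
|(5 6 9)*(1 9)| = 4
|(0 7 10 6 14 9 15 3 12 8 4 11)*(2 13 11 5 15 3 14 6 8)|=|(0 7 10 8 4 5 15 14 9 3 12 2 13 11)|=14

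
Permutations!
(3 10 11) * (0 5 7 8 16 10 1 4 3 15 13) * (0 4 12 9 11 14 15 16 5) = [0, 12, 2, 1, 3, 7, 6, 8, 5, 11, 14, 16, 9, 4, 15, 13, 10] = (1 12 9 11 16 10 14 15 13 4 3)(5 7 8)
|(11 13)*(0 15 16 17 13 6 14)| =8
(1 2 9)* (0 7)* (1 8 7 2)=(0 2 9 8 7)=[2, 1, 9, 3, 4, 5, 6, 0, 7, 8]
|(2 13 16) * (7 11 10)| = |(2 13 16)(7 11 10)| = 3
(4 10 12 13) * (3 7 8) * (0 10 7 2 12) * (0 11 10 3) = (0 3 2 12 13 4 7 8)(10 11) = [3, 1, 12, 2, 7, 5, 6, 8, 0, 9, 11, 10, 13, 4]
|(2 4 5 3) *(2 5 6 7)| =4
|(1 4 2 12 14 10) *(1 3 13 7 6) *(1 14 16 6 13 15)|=|(1 4 2 12 16 6 14 10 3 15)(7 13)|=10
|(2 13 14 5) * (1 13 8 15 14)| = 10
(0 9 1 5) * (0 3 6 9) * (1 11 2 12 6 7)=(1 5 3 7)(2 12 6 9 11)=[0, 5, 12, 7, 4, 3, 9, 1, 8, 11, 10, 2, 6]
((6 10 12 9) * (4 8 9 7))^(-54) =(4 9 10 7 8 6 12)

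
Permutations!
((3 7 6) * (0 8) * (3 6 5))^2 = ((0 8)(3 7 5))^2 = (8)(3 5 7)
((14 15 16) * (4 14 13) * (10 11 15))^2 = ((4 14 10 11 15 16 13))^2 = (4 10 15 13 14 11 16)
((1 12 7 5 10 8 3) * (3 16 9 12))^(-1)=(1 3)(5 7 12 9 16 8 10)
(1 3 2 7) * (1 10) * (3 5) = (1 5 3 2 7 10) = [0, 5, 7, 2, 4, 3, 6, 10, 8, 9, 1]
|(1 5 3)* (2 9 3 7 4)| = |(1 5 7 4 2 9 3)| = 7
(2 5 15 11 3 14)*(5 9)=(2 9 5 15 11 3 14)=[0, 1, 9, 14, 4, 15, 6, 7, 8, 5, 10, 3, 12, 13, 2, 11]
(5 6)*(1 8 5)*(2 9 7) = (1 8 5 6)(2 9 7) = [0, 8, 9, 3, 4, 6, 1, 2, 5, 7]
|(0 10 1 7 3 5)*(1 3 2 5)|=7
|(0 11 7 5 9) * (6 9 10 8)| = 8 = |(0 11 7 5 10 8 6 9)|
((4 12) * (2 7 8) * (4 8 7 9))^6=(2 9 4 12 8)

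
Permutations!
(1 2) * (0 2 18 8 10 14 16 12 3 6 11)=[2, 18, 1, 6, 4, 5, 11, 7, 10, 9, 14, 0, 3, 13, 16, 15, 12, 17, 8]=(0 2 1 18 8 10 14 16 12 3 6 11)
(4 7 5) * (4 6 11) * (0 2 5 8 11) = (0 2 5 6)(4 7 8 11) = [2, 1, 5, 3, 7, 6, 0, 8, 11, 9, 10, 4]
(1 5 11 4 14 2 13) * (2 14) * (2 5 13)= [0, 13, 2, 3, 5, 11, 6, 7, 8, 9, 10, 4, 12, 1, 14]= (14)(1 13)(4 5 11)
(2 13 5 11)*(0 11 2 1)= (0 11 1)(2 13 5)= [11, 0, 13, 3, 4, 2, 6, 7, 8, 9, 10, 1, 12, 5]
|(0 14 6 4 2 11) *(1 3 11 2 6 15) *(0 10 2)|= |(0 14 15 1 3 11 10 2)(4 6)|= 8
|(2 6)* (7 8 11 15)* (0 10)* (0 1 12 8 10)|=|(1 12 8 11 15 7 10)(2 6)|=14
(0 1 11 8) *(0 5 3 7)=[1, 11, 2, 7, 4, 3, 6, 0, 5, 9, 10, 8]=(0 1 11 8 5 3 7)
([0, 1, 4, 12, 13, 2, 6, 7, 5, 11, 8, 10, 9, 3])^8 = [0, 1, 8, 4, 5, 10, 6, 7, 11, 3, 9, 12, 13, 2]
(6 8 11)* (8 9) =(6 9 8 11) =[0, 1, 2, 3, 4, 5, 9, 7, 11, 8, 10, 6]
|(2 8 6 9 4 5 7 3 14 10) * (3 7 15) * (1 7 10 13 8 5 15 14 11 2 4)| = 14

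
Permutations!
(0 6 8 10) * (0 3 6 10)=(0 10 3 6 8)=[10, 1, 2, 6, 4, 5, 8, 7, 0, 9, 3]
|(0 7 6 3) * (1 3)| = |(0 7 6 1 3)| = 5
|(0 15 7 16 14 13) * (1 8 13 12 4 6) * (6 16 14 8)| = |(0 15 7 14 12 4 16 8 13)(1 6)| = 18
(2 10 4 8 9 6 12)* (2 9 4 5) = (2 10 5)(4 8)(6 12 9) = [0, 1, 10, 3, 8, 2, 12, 7, 4, 6, 5, 11, 9]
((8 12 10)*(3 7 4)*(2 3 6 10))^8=((2 3 7 4 6 10 8 12))^8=(12)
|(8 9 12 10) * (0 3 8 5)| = 7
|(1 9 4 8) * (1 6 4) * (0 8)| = |(0 8 6 4)(1 9)| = 4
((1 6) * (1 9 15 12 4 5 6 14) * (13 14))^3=(4 9)(5 15)(6 12)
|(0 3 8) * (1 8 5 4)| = |(0 3 5 4 1 8)| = 6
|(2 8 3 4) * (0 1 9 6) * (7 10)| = 4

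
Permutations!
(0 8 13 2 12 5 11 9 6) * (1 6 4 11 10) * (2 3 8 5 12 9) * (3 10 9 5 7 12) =(0 7 12 3 8 13 10 1 6)(2 5 9 4 11) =[7, 6, 5, 8, 11, 9, 0, 12, 13, 4, 1, 2, 3, 10]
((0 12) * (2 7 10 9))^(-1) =((0 12)(2 7 10 9))^(-1) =(0 12)(2 9 10 7)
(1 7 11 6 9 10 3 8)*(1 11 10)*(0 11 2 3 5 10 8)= (0 11 6 9 1 7 8 2 3)(5 10)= [11, 7, 3, 0, 4, 10, 9, 8, 2, 1, 5, 6]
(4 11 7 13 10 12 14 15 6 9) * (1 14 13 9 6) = [0, 14, 2, 3, 11, 5, 6, 9, 8, 4, 12, 7, 13, 10, 15, 1] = (1 14 15)(4 11 7 9)(10 12 13)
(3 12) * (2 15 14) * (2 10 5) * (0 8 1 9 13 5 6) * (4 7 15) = (0 8 1 9 13 5 2 4 7 15 14 10 6)(3 12) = [8, 9, 4, 12, 7, 2, 0, 15, 1, 13, 6, 11, 3, 5, 10, 14]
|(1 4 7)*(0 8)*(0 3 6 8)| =|(1 4 7)(3 6 8)| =3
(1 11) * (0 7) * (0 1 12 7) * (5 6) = (1 11 12 7)(5 6) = [0, 11, 2, 3, 4, 6, 5, 1, 8, 9, 10, 12, 7]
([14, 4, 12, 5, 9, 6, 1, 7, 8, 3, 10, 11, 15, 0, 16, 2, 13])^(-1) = (0 13 16 14)(1 6 5 3 9 4)(2 15 12)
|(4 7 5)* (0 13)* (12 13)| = |(0 12 13)(4 7 5)| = 3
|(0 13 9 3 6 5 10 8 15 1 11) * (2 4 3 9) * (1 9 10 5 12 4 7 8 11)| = 36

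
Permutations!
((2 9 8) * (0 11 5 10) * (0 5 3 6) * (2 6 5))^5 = (0 2 11 9 3 8 5 6 10)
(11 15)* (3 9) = (3 9)(11 15) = [0, 1, 2, 9, 4, 5, 6, 7, 8, 3, 10, 15, 12, 13, 14, 11]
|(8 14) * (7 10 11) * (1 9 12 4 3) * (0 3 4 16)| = |(0 3 1 9 12 16)(7 10 11)(8 14)| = 6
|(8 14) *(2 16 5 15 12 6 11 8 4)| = |(2 16 5 15 12 6 11 8 14 4)| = 10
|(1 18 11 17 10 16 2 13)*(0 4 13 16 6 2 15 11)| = 35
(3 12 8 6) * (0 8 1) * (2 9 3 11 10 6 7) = (0 8 7 2 9 3 12 1)(6 11 10) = [8, 0, 9, 12, 4, 5, 11, 2, 7, 3, 6, 10, 1]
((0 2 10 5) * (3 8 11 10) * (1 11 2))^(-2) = (0 10 1 5 11)(2 3 8)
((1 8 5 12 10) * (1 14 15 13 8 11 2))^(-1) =(1 2 11)(5 8 13 15 14 10 12) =((1 11 2)(5 12 10 14 15 13 8))^(-1)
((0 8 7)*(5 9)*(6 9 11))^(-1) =((0 8 7)(5 11 6 9))^(-1) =(0 7 8)(5 9 6 11)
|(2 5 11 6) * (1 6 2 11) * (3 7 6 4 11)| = |(1 4 11 2 5)(3 7 6)| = 15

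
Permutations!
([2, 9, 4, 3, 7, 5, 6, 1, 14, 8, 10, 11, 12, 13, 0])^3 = [7, 14, 1, 3, 9, 5, 6, 8, 2, 0, 10, 11, 12, 13, 4]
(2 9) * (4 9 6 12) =[0, 1, 6, 3, 9, 5, 12, 7, 8, 2, 10, 11, 4] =(2 6 12 4 9)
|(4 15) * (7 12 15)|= 4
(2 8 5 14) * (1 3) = (1 3)(2 8 5 14) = [0, 3, 8, 1, 4, 14, 6, 7, 5, 9, 10, 11, 12, 13, 2]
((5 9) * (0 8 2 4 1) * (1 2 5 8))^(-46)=((0 1)(2 4)(5 9 8))^(-46)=(5 8 9)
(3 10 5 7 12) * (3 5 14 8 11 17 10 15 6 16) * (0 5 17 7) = (0 5)(3 15 6 16)(7 12 17 10 14 8 11) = [5, 1, 2, 15, 4, 0, 16, 12, 11, 9, 14, 7, 17, 13, 8, 6, 3, 10]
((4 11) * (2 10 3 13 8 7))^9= (2 13)(3 7)(4 11)(8 10)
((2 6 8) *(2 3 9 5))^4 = (2 9 8)(3 6 5)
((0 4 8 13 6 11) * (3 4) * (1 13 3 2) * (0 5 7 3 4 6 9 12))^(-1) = (0 12 9 13 1 2)(3 7 5 11 6)(4 8)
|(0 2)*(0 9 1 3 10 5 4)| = 8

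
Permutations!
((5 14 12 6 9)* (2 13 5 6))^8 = ((2 13 5 14 12)(6 9))^8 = (2 14 13 12 5)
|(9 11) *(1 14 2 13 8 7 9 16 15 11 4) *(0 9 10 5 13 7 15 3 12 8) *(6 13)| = 66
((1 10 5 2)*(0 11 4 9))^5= ((0 11 4 9)(1 10 5 2))^5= (0 11 4 9)(1 10 5 2)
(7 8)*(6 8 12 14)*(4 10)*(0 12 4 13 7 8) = (0 12 14 6)(4 10 13 7) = [12, 1, 2, 3, 10, 5, 0, 4, 8, 9, 13, 11, 14, 7, 6]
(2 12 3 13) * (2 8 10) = (2 12 3 13 8 10) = [0, 1, 12, 13, 4, 5, 6, 7, 10, 9, 2, 11, 3, 8]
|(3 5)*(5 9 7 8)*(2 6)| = 10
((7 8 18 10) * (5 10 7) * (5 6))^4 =(5 10 6)(7 8 18)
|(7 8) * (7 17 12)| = |(7 8 17 12)| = 4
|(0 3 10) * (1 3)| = 4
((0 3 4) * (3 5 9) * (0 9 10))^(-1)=(0 10 5)(3 9 4)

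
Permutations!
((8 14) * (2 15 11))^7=((2 15 11)(8 14))^7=(2 15 11)(8 14)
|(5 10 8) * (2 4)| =|(2 4)(5 10 8)| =6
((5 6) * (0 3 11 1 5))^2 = ((0 3 11 1 5 6))^2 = (0 11 5)(1 6 3)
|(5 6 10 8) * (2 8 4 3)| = |(2 8 5 6 10 4 3)| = 7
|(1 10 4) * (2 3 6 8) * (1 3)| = 7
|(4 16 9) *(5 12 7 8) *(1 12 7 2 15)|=12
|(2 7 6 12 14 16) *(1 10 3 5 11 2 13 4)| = |(1 10 3 5 11 2 7 6 12 14 16 13 4)| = 13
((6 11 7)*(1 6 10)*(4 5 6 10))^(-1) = (1 10)(4 7 11 6 5)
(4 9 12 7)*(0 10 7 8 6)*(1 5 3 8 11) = (0 10 7 4 9 12 11 1 5 3 8 6) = [10, 5, 2, 8, 9, 3, 0, 4, 6, 12, 7, 1, 11]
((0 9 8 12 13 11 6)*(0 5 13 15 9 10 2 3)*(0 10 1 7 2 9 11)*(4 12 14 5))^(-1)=((0 1 7 2 3 10 9 8 14 5 13)(4 12 15 11 6))^(-1)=(0 13 5 14 8 9 10 3 2 7 1)(4 6 11 15 12)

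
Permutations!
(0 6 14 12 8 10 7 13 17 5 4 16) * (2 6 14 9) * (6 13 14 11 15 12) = (0 11 15 12 8 10 7 14 6 9 2 13 17 5 4 16) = [11, 1, 13, 3, 16, 4, 9, 14, 10, 2, 7, 15, 8, 17, 6, 12, 0, 5]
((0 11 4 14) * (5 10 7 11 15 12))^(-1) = (0 14 4 11 7 10 5 12 15)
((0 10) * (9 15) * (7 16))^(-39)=(0 10)(7 16)(9 15)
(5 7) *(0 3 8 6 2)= [3, 1, 0, 8, 4, 7, 2, 5, 6]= (0 3 8 6 2)(5 7)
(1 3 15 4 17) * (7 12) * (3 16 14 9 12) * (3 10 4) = [0, 16, 2, 15, 17, 5, 6, 10, 8, 12, 4, 11, 7, 13, 9, 3, 14, 1] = (1 16 14 9 12 7 10 4 17)(3 15)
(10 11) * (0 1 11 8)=(0 1 11 10 8)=[1, 11, 2, 3, 4, 5, 6, 7, 0, 9, 8, 10]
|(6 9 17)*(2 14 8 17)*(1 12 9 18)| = 9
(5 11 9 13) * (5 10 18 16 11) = [0, 1, 2, 3, 4, 5, 6, 7, 8, 13, 18, 9, 12, 10, 14, 15, 11, 17, 16] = (9 13 10 18 16 11)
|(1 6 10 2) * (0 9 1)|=6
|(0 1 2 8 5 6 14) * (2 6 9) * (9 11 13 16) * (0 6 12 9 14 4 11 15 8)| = 30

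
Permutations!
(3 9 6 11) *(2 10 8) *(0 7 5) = (0 7 5)(2 10 8)(3 9 6 11) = [7, 1, 10, 9, 4, 0, 11, 5, 2, 6, 8, 3]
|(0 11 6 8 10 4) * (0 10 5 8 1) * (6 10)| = |(0 11 10 4 6 1)(5 8)| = 6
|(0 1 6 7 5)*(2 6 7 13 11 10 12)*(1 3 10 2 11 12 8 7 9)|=30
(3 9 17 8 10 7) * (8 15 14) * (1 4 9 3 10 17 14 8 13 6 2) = (1 4 9 14 13 6 2)(7 10)(8 17 15) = [0, 4, 1, 3, 9, 5, 2, 10, 17, 14, 7, 11, 12, 6, 13, 8, 16, 15]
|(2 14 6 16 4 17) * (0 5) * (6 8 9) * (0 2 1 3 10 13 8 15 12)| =30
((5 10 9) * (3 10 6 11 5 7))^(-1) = ((3 10 9 7)(5 6 11))^(-1) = (3 7 9 10)(5 11 6)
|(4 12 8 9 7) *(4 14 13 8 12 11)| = |(4 11)(7 14 13 8 9)| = 10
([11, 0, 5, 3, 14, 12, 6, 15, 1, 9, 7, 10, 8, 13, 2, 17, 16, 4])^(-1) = (0 1 8 12 5 2 14 4 17 15 7 10 11)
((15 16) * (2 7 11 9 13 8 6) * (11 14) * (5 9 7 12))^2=((2 12 5 9 13 8 6)(7 14 11)(15 16))^2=(16)(2 5 13 6 12 9 8)(7 11 14)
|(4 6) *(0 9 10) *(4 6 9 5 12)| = |(0 5 12 4 9 10)| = 6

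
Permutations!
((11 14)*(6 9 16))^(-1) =(6 16 9)(11 14)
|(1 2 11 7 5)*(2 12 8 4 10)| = 9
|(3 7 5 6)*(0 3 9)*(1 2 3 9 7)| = |(0 9)(1 2 3)(5 6 7)| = 6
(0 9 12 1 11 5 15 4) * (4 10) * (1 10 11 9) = (0 1 9 12 10 4)(5 15 11) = [1, 9, 2, 3, 0, 15, 6, 7, 8, 12, 4, 5, 10, 13, 14, 11]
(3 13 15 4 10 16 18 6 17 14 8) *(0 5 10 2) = (0 5 10 16 18 6 17 14 8 3 13 15 4 2) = [5, 1, 0, 13, 2, 10, 17, 7, 3, 9, 16, 11, 12, 15, 8, 4, 18, 14, 6]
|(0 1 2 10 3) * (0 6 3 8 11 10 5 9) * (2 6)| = |(0 1 6 3 2 5 9)(8 11 10)| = 21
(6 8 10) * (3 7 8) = (3 7 8 10 6) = [0, 1, 2, 7, 4, 5, 3, 8, 10, 9, 6]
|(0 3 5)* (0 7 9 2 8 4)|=8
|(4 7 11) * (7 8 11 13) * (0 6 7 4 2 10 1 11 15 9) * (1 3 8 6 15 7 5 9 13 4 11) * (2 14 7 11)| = 14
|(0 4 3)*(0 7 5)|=5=|(0 4 3 7 5)|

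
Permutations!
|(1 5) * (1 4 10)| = |(1 5 4 10)| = 4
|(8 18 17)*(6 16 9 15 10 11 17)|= 9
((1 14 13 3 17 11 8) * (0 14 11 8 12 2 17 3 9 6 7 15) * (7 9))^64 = (0 15 7 13 14)(1 17 12)(2 11 8)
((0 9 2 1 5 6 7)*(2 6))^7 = (0 7 6 9)(1 5 2) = ((0 9 6 7)(1 5 2))^7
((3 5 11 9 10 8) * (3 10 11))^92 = (11)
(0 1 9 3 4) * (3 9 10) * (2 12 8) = [1, 10, 12, 4, 0, 5, 6, 7, 2, 9, 3, 11, 8] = (0 1 10 3 4)(2 12 8)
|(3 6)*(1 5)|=|(1 5)(3 6)|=2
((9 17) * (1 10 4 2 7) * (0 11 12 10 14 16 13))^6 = ((0 11 12 10 4 2 7 1 14 16 13)(9 17))^6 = (17)(0 7 11 1 12 14 10 16 4 13 2)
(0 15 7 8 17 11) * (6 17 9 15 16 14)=(0 16 14 6 17 11)(7 8 9 15)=[16, 1, 2, 3, 4, 5, 17, 8, 9, 15, 10, 0, 12, 13, 6, 7, 14, 11]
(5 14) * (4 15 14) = (4 15 14 5) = [0, 1, 2, 3, 15, 4, 6, 7, 8, 9, 10, 11, 12, 13, 5, 14]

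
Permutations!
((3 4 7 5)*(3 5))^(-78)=((3 4 7))^(-78)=(7)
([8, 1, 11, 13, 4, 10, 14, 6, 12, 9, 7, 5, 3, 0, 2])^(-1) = (0 13 3 12 8)(2 14 6 7 10 5 11)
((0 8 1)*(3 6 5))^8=(0 1 8)(3 5 6)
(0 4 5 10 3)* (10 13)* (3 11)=[4, 1, 2, 0, 5, 13, 6, 7, 8, 9, 11, 3, 12, 10]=(0 4 5 13 10 11 3)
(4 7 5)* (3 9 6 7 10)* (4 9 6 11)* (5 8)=[0, 1, 2, 6, 10, 9, 7, 8, 5, 11, 3, 4]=(3 6 7 8 5 9 11 4 10)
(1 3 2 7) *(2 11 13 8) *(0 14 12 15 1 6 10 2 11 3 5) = (0 14 12 15 1 5)(2 7 6 10)(8 11 13) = [14, 5, 7, 3, 4, 0, 10, 6, 11, 9, 2, 13, 15, 8, 12, 1]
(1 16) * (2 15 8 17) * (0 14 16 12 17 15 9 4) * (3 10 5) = (0 14 16 1 12 17 2 9 4)(3 10 5)(8 15) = [14, 12, 9, 10, 0, 3, 6, 7, 15, 4, 5, 11, 17, 13, 16, 8, 1, 2]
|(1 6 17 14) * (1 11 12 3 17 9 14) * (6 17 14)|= |(1 17)(3 14 11 12)(6 9)|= 4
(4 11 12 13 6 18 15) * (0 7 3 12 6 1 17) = [7, 17, 2, 12, 11, 5, 18, 3, 8, 9, 10, 6, 13, 1, 14, 4, 16, 0, 15] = (0 7 3 12 13 1 17)(4 11 6 18 15)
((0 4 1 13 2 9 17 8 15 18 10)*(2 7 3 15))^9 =(18)(2 9 17 8)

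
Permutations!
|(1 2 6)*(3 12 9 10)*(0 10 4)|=6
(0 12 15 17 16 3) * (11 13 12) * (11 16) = [16, 1, 2, 0, 4, 5, 6, 7, 8, 9, 10, 13, 15, 12, 14, 17, 3, 11] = (0 16 3)(11 13 12 15 17)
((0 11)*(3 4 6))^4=((0 11)(3 4 6))^4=(11)(3 4 6)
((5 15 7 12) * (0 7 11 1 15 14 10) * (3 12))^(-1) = ((0 7 3 12 5 14 10)(1 15 11))^(-1) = (0 10 14 5 12 3 7)(1 11 15)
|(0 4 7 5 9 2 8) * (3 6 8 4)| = |(0 3 6 8)(2 4 7 5 9)| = 20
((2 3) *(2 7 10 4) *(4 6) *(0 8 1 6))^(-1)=((0 8 1 6 4 2 3 7 10))^(-1)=(0 10 7 3 2 4 6 1 8)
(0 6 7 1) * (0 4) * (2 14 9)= [6, 4, 14, 3, 0, 5, 7, 1, 8, 2, 10, 11, 12, 13, 9]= (0 6 7 1 4)(2 14 9)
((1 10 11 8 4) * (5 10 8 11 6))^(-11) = (11)(1 8 4)(5 10 6)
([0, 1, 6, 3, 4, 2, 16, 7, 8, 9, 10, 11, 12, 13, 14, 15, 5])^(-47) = (2 6 16 5)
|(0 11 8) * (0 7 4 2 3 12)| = 8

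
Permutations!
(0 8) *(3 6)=(0 8)(3 6)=[8, 1, 2, 6, 4, 5, 3, 7, 0]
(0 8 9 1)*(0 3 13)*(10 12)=[8, 3, 2, 13, 4, 5, 6, 7, 9, 1, 12, 11, 10, 0]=(0 8 9 1 3 13)(10 12)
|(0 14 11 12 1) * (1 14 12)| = |(0 12 14 11 1)| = 5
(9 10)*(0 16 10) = (0 16 10 9) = [16, 1, 2, 3, 4, 5, 6, 7, 8, 0, 9, 11, 12, 13, 14, 15, 10]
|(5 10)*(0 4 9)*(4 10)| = |(0 10 5 4 9)| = 5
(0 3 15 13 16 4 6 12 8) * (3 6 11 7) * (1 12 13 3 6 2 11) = (0 2 11 7 6 13 16 4 1 12 8)(3 15) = [2, 12, 11, 15, 1, 5, 13, 6, 0, 9, 10, 7, 8, 16, 14, 3, 4]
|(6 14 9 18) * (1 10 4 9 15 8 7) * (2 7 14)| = |(1 10 4 9 18 6 2 7)(8 14 15)| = 24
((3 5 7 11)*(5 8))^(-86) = (3 11 7 5 8)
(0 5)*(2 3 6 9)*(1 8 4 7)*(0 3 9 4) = (0 5 3 6 4 7 1 8)(2 9) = [5, 8, 9, 6, 7, 3, 4, 1, 0, 2]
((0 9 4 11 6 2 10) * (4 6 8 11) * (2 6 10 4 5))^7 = (0 9 10)(2 4 5)(8 11)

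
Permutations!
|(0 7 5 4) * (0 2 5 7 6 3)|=|(7)(0 6 3)(2 5 4)|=3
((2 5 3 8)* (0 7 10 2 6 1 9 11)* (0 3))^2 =((0 7 10 2 5)(1 9 11 3 8 6))^2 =(0 10 5 7 2)(1 11 8)(3 6 9)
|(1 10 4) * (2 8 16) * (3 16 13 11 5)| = |(1 10 4)(2 8 13 11 5 3 16)| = 21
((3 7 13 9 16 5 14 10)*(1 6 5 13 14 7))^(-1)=(1 3 10 14 7 5 6)(9 13 16)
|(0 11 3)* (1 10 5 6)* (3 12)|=|(0 11 12 3)(1 10 5 6)|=4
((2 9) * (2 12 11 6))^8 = (2 11 9 6 12)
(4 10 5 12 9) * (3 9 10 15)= [0, 1, 2, 9, 15, 12, 6, 7, 8, 4, 5, 11, 10, 13, 14, 3]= (3 9 4 15)(5 12 10)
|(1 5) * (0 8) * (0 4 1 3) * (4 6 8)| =10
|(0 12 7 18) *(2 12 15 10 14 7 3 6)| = |(0 15 10 14 7 18)(2 12 3 6)| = 12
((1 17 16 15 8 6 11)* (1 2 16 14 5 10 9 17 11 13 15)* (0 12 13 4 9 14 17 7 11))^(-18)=(17)(0 7 15 16 4 12 11 8 1 9 13 2 6)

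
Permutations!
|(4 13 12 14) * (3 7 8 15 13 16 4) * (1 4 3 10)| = 11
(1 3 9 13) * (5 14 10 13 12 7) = (1 3 9 12 7 5 14 10 13) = [0, 3, 2, 9, 4, 14, 6, 5, 8, 12, 13, 11, 7, 1, 10]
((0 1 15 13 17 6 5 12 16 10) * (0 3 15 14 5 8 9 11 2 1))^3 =((1 14 5 12 16 10 3 15 13 17 6 8 9 11 2))^3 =(1 12 3 17 9)(2 5 10 13 8)(6 11 14 16 15)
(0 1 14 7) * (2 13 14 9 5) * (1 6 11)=(0 6 11 1 9 5 2 13 14 7)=[6, 9, 13, 3, 4, 2, 11, 0, 8, 5, 10, 1, 12, 14, 7]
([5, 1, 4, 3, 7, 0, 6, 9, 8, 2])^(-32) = (9)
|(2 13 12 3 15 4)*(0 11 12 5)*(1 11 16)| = |(0 16 1 11 12 3 15 4 2 13 5)| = 11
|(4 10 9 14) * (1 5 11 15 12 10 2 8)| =11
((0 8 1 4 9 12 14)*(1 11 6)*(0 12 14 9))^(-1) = ((0 8 11 6 1 4)(9 14 12))^(-1) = (0 4 1 6 11 8)(9 12 14)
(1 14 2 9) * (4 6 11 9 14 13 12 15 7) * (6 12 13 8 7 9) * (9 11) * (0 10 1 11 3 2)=(0 10 1 8 7 4 12 15 3 2 14)(6 9 11)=[10, 8, 14, 2, 12, 5, 9, 4, 7, 11, 1, 6, 15, 13, 0, 3]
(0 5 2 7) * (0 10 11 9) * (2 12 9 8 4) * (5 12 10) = (0 12 9)(2 7 5 10 11 8 4) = [12, 1, 7, 3, 2, 10, 6, 5, 4, 0, 11, 8, 9]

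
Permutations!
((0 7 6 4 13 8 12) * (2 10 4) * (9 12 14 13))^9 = ((0 7 6 2 10 4 9 12)(8 14 13))^9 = (14)(0 7 6 2 10 4 9 12)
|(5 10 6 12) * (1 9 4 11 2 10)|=|(1 9 4 11 2 10 6 12 5)|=9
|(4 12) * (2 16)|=|(2 16)(4 12)|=2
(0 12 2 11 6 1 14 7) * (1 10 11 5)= (0 12 2 5 1 14 7)(6 10 11)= [12, 14, 5, 3, 4, 1, 10, 0, 8, 9, 11, 6, 2, 13, 7]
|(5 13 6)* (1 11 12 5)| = |(1 11 12 5 13 6)| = 6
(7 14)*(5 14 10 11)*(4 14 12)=(4 14 7 10 11 5 12)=[0, 1, 2, 3, 14, 12, 6, 10, 8, 9, 11, 5, 4, 13, 7]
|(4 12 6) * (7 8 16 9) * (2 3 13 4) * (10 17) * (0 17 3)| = 36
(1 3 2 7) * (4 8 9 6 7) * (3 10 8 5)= (1 10 8 9 6 7)(2 4 5 3)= [0, 10, 4, 2, 5, 3, 7, 1, 9, 6, 8]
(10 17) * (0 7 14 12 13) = (0 7 14 12 13)(10 17) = [7, 1, 2, 3, 4, 5, 6, 14, 8, 9, 17, 11, 13, 0, 12, 15, 16, 10]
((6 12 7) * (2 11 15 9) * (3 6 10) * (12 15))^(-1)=((2 11 12 7 10 3 6 15 9))^(-1)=(2 9 15 6 3 10 7 12 11)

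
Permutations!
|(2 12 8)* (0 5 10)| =|(0 5 10)(2 12 8)| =3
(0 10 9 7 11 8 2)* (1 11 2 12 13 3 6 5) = (0 10 9 7 2)(1 11 8 12 13 3 6 5) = [10, 11, 0, 6, 4, 1, 5, 2, 12, 7, 9, 8, 13, 3]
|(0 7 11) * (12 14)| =6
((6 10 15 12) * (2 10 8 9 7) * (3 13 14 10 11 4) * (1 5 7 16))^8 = ((1 5 7 2 11 4 3 13 14 10 15 12 6 8 9 16))^8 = (1 14)(2 12)(3 9)(4 8)(5 10)(6 11)(7 15)(13 16)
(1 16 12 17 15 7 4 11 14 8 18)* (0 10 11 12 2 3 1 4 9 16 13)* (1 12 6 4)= (0 10 11 14 8 18 1 13)(2 3 12 17 15 7 9 16)(4 6)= [10, 13, 3, 12, 6, 5, 4, 9, 18, 16, 11, 14, 17, 0, 8, 7, 2, 15, 1]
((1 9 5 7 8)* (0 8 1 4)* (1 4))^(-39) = (0 9 4 1 7 8 5)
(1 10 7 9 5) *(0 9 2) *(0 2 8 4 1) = (0 9 5)(1 10 7 8 4) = [9, 10, 2, 3, 1, 0, 6, 8, 4, 5, 7]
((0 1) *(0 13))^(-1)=(0 13 1)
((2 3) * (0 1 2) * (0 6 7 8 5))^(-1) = ((0 1 2 3 6 7 8 5))^(-1) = (0 5 8 7 6 3 2 1)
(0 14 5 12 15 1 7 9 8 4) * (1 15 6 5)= (15)(0 14 1 7 9 8 4)(5 12 6)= [14, 7, 2, 3, 0, 12, 5, 9, 4, 8, 10, 11, 6, 13, 1, 15]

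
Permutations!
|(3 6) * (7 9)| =|(3 6)(7 9)| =2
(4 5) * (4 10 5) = (5 10) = [0, 1, 2, 3, 4, 10, 6, 7, 8, 9, 5]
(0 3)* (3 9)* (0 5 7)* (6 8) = (0 9 3 5 7)(6 8) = [9, 1, 2, 5, 4, 7, 8, 0, 6, 3]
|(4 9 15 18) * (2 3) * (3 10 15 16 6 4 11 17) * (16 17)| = |(2 10 15 18 11 16 6 4 9 17 3)| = 11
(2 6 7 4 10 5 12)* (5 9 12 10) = [0, 1, 6, 3, 5, 10, 7, 4, 8, 12, 9, 11, 2] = (2 6 7 4 5 10 9 12)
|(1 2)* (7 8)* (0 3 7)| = |(0 3 7 8)(1 2)| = 4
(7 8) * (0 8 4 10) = [8, 1, 2, 3, 10, 5, 6, 4, 7, 9, 0] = (0 8 7 4 10)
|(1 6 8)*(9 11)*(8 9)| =|(1 6 9 11 8)| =5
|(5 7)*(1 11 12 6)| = 4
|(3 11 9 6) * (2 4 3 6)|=|(2 4 3 11 9)|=5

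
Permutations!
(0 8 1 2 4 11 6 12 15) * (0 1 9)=(0 8 9)(1 2 4 11 6 12 15)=[8, 2, 4, 3, 11, 5, 12, 7, 9, 0, 10, 6, 15, 13, 14, 1]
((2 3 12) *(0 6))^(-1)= (0 6)(2 12 3)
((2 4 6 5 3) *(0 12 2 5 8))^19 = ((0 12 2 4 6 8)(3 5))^19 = (0 12 2 4 6 8)(3 5)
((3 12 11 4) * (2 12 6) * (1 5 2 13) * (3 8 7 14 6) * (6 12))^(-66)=(14)(1 13 6 2 5)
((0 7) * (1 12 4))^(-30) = ((0 7)(1 12 4))^(-30) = (12)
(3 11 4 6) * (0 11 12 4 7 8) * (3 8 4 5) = [11, 1, 2, 12, 6, 3, 8, 4, 0, 9, 10, 7, 5] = (0 11 7 4 6 8)(3 12 5)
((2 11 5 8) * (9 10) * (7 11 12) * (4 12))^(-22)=(2 8 5 11 7 12 4)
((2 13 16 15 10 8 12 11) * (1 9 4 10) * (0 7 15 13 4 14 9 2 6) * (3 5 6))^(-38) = (16)(0 7 15 1 2 4 10 8 12 11 3 5 6)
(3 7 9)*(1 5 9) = (1 5 9 3 7) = [0, 5, 2, 7, 4, 9, 6, 1, 8, 3]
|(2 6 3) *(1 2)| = 4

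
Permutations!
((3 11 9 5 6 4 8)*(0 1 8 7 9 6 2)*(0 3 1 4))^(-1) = (0 6 11 3 2 5 9 7 4)(1 8)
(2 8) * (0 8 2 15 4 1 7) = [8, 7, 2, 3, 1, 5, 6, 0, 15, 9, 10, 11, 12, 13, 14, 4] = (0 8 15 4 1 7)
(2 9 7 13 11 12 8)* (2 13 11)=[0, 1, 9, 3, 4, 5, 6, 11, 13, 7, 10, 12, 8, 2]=(2 9 7 11 12 8 13)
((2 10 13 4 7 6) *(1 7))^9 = (1 6 10 4 7 2 13)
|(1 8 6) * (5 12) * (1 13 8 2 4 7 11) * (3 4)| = 6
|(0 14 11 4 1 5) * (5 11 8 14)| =|(0 5)(1 11 4)(8 14)| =6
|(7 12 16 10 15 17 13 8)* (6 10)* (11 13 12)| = 12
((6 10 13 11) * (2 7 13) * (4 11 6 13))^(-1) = ((2 7 4 11 13 6 10))^(-1) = (2 10 6 13 11 4 7)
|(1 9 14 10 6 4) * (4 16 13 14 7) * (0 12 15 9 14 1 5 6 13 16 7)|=4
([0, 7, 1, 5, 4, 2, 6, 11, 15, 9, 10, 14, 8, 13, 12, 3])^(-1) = (1 2 5 3 15 8 12 14 11 7)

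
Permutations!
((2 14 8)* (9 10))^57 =(14)(9 10)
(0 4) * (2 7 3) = (0 4)(2 7 3) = [4, 1, 7, 2, 0, 5, 6, 3]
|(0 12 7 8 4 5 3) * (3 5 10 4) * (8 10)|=7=|(0 12 7 10 4 8 3)|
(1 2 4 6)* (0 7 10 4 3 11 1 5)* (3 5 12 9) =(0 7 10 4 6 12 9 3 11 1 2 5) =[7, 2, 5, 11, 6, 0, 12, 10, 8, 3, 4, 1, 9]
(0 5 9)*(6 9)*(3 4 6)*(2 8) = [5, 1, 8, 4, 6, 3, 9, 7, 2, 0] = (0 5 3 4 6 9)(2 8)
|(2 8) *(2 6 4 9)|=|(2 8 6 4 9)|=5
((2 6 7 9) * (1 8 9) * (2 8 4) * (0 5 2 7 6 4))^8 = (9)(0 2 7)(1 5 4)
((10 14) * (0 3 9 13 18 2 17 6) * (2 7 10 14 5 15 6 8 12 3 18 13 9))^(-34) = ((0 18 7 10 5 15 6)(2 17 8 12 3))^(-34) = (0 18 7 10 5 15 6)(2 17 8 12 3)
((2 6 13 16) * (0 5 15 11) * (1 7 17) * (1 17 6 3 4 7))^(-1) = ((17)(0 5 15 11)(2 3 4 7 6 13 16))^(-1) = (17)(0 11 15 5)(2 16 13 6 7 4 3)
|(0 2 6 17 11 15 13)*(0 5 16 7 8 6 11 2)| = 10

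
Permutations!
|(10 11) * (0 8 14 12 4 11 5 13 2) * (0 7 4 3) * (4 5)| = 60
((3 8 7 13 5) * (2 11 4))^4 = (2 11 4)(3 5 13 7 8)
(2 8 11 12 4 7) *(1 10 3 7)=(1 10 3 7 2 8 11 12 4)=[0, 10, 8, 7, 1, 5, 6, 2, 11, 9, 3, 12, 4]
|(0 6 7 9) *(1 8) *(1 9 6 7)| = |(0 7 6 1 8 9)| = 6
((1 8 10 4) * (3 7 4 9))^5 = (1 7 9 8 4 3 10)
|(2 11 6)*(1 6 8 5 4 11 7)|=4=|(1 6 2 7)(4 11 8 5)|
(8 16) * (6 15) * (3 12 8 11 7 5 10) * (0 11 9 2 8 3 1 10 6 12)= (0 11 7 5 6 15 12 3)(1 10)(2 8 16 9)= [11, 10, 8, 0, 4, 6, 15, 5, 16, 2, 1, 7, 3, 13, 14, 12, 9]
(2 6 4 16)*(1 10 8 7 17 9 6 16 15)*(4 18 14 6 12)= (1 10 8 7 17 9 12 4 15)(2 16)(6 18 14)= [0, 10, 16, 3, 15, 5, 18, 17, 7, 12, 8, 11, 4, 13, 6, 1, 2, 9, 14]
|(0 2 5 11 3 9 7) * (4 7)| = |(0 2 5 11 3 9 4 7)| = 8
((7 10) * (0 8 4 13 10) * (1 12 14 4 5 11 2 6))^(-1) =((0 8 5 11 2 6 1 12 14 4 13 10 7))^(-1) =(0 7 10 13 4 14 12 1 6 2 11 5 8)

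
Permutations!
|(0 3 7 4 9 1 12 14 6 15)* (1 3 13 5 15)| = 4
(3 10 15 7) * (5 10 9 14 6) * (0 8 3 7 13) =[8, 1, 2, 9, 4, 10, 5, 7, 3, 14, 15, 11, 12, 0, 6, 13] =(0 8 3 9 14 6 5 10 15 13)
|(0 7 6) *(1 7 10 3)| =6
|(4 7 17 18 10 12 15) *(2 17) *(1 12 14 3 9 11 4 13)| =20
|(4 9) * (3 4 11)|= |(3 4 9 11)|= 4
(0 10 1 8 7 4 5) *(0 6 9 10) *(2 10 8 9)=(1 9 8 7 4 5 6 2 10)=[0, 9, 10, 3, 5, 6, 2, 4, 7, 8, 1]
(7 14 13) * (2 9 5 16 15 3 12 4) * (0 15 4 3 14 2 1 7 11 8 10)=(0 15 14 13 11 8 10)(1 7 2 9 5 16 4)(3 12)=[15, 7, 9, 12, 1, 16, 6, 2, 10, 5, 0, 8, 3, 11, 13, 14, 4]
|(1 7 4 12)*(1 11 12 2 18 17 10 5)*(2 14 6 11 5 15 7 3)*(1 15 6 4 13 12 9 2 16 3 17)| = |(1 17 10 6 11 9 2 18)(3 16)(4 14)(5 15 7 13 12)| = 40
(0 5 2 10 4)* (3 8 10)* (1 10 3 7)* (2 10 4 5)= [2, 4, 7, 8, 0, 10, 6, 1, 3, 9, 5]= (0 2 7 1 4)(3 8)(5 10)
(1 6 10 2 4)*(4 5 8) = (1 6 10 2 5 8 4) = [0, 6, 5, 3, 1, 8, 10, 7, 4, 9, 2]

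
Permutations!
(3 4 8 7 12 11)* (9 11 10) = (3 4 8 7 12 10 9 11) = [0, 1, 2, 4, 8, 5, 6, 12, 7, 11, 9, 3, 10]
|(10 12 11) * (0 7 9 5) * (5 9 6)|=|(0 7 6 5)(10 12 11)|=12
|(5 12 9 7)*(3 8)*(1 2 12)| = 6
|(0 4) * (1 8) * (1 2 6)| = 4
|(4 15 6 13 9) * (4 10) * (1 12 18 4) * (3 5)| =|(1 12 18 4 15 6 13 9 10)(3 5)| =18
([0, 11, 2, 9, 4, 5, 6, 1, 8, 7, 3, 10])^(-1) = [0, 7, 2, 10, 4, 5, 6, 9, 8, 3, 11, 1]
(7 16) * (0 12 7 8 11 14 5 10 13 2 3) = (0 12 7 16 8 11 14 5 10 13 2 3) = [12, 1, 3, 0, 4, 10, 6, 16, 11, 9, 13, 14, 7, 2, 5, 15, 8]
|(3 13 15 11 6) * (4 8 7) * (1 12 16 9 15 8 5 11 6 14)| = |(1 12 16 9 15 6 3 13 8 7 4 5 11 14)| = 14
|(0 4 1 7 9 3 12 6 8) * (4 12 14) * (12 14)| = 10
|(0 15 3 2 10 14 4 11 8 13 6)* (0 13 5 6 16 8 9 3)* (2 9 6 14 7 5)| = 22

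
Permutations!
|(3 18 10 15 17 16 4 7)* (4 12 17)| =6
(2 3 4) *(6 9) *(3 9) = (2 9 6 3 4) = [0, 1, 9, 4, 2, 5, 3, 7, 8, 6]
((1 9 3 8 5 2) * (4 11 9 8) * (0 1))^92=((0 1 8 5 2)(3 4 11 9))^92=(11)(0 8 2 1 5)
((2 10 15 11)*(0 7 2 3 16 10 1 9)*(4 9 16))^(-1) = (0 9 4 3 11 15 10 16 1 2 7)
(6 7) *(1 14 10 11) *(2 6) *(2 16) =(1 14 10 11)(2 6 7 16) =[0, 14, 6, 3, 4, 5, 7, 16, 8, 9, 11, 1, 12, 13, 10, 15, 2]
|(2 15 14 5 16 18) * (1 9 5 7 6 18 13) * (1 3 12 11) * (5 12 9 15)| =|(1 15 14 7 6 18 2 5 16 13 3 9 12 11)| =14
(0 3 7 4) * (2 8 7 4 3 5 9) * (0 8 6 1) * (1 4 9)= (0 5 1)(2 6 4 8 7 3 9)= [5, 0, 6, 9, 8, 1, 4, 3, 7, 2]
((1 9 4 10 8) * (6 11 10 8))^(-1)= (1 8 4 9)(6 10 11)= ((1 9 4 8)(6 11 10))^(-1)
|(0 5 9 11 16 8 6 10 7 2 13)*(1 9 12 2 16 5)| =40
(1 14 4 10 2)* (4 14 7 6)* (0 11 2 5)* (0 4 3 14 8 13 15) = [11, 7, 1, 14, 10, 4, 3, 6, 13, 9, 5, 2, 12, 15, 8, 0] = (0 11 2 1 7 6 3 14 8 13 15)(4 10 5)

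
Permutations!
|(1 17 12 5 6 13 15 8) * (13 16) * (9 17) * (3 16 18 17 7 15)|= 15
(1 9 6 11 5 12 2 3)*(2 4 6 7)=(1 9 7 2 3)(4 6 11 5 12)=[0, 9, 3, 1, 6, 12, 11, 2, 8, 7, 10, 5, 4]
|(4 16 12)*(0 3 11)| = 3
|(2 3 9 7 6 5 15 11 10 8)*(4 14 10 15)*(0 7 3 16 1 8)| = 28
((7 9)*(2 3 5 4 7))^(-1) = ((2 3 5 4 7 9))^(-1) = (2 9 7 4 5 3)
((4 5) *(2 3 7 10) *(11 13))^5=(2 3 7 10)(4 5)(11 13)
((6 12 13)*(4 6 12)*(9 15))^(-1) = (4 6)(9 15)(12 13)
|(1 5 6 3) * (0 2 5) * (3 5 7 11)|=|(0 2 7 11 3 1)(5 6)|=6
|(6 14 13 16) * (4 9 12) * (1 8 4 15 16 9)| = |(1 8 4)(6 14 13 9 12 15 16)| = 21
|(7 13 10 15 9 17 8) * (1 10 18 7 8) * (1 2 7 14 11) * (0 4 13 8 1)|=|(0 4 13 18 14 11)(1 10 15 9 17 2 7 8)|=24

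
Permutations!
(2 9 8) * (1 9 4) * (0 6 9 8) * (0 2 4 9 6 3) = (0 3)(1 8 4)(2 9) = [3, 8, 9, 0, 1, 5, 6, 7, 4, 2]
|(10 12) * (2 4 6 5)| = 4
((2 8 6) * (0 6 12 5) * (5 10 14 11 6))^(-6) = ((0 5)(2 8 12 10 14 11 6))^(-6) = (2 8 12 10 14 11 6)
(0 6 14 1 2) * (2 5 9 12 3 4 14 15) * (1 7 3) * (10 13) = [6, 5, 0, 4, 14, 9, 15, 3, 8, 12, 13, 11, 1, 10, 7, 2] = (0 6 15 2)(1 5 9 12)(3 4 14 7)(10 13)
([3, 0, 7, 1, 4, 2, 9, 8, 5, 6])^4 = (9)(0 3 1)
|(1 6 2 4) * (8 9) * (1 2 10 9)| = 10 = |(1 6 10 9 8)(2 4)|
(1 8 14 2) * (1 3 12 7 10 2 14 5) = (14)(1 8 5)(2 3 12 7 10) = [0, 8, 3, 12, 4, 1, 6, 10, 5, 9, 2, 11, 7, 13, 14]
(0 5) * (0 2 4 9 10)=(0 5 2 4 9 10)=[5, 1, 4, 3, 9, 2, 6, 7, 8, 10, 0]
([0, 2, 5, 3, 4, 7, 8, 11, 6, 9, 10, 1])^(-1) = (1 11 7 5 2)(6 8)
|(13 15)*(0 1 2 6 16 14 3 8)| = 8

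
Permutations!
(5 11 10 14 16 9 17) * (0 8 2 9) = [8, 1, 9, 3, 4, 11, 6, 7, 2, 17, 14, 10, 12, 13, 16, 15, 0, 5] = (0 8 2 9 17 5 11 10 14 16)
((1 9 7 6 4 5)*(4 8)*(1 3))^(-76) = ((1 9 7 6 8 4 5 3))^(-76) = (1 8)(3 6)(4 9)(5 7)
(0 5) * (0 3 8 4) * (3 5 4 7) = (0 4)(3 8 7) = [4, 1, 2, 8, 0, 5, 6, 3, 7]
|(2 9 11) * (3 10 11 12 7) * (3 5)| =|(2 9 12 7 5 3 10 11)| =8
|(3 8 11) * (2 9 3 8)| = |(2 9 3)(8 11)| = 6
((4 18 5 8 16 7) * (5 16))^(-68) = (18)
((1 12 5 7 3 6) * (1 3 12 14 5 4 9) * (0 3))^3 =(1 7 9 5 4 14 12)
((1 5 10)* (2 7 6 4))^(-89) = ((1 5 10)(2 7 6 4))^(-89) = (1 5 10)(2 4 6 7)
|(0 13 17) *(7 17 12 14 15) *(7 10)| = |(0 13 12 14 15 10 7 17)| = 8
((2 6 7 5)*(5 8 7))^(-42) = (8)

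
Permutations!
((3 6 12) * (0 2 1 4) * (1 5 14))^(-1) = (0 4 1 14 5 2)(3 12 6)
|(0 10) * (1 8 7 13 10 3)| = 7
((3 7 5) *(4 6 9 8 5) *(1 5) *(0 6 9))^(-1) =(0 6)(1 8 9 4 7 3 5)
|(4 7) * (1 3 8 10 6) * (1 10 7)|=|(1 3 8 7 4)(6 10)|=10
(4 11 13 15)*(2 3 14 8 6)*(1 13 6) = (1 13 15 4 11 6 2 3 14 8) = [0, 13, 3, 14, 11, 5, 2, 7, 1, 9, 10, 6, 12, 15, 8, 4]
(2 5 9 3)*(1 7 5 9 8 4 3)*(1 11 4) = (1 7 5 8)(2 9 11 4 3) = [0, 7, 9, 2, 3, 8, 6, 5, 1, 11, 10, 4]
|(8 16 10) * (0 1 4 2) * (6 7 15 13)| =12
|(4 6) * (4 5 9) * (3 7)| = 4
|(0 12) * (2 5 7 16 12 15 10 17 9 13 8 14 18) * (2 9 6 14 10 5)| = 24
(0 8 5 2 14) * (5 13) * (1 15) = (0 8 13 5 2 14)(1 15) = [8, 15, 14, 3, 4, 2, 6, 7, 13, 9, 10, 11, 12, 5, 0, 1]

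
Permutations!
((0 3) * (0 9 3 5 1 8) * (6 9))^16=(3 6 9)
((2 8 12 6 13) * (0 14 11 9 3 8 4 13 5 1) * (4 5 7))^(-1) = (0 1 5 2 13 4 7 6 12 8 3 9 11 14)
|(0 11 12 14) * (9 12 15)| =6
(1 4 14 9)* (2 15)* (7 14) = (1 4 7 14 9)(2 15) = [0, 4, 15, 3, 7, 5, 6, 14, 8, 1, 10, 11, 12, 13, 9, 2]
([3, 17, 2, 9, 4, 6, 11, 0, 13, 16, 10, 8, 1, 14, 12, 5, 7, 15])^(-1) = (0 7 16 9 3)(1 12 14 13 8 11 6 5 15 17)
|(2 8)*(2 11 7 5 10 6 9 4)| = |(2 8 11 7 5 10 6 9 4)| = 9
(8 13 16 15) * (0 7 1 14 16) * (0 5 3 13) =(0 7 1 14 16 15 8)(3 13 5) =[7, 14, 2, 13, 4, 3, 6, 1, 0, 9, 10, 11, 12, 5, 16, 8, 15]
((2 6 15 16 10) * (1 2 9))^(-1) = ((1 2 6 15 16 10 9))^(-1) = (1 9 10 16 15 6 2)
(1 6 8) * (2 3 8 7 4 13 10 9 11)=[0, 6, 3, 8, 13, 5, 7, 4, 1, 11, 9, 2, 12, 10]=(1 6 7 4 13 10 9 11 2 3 8)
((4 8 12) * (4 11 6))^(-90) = (12)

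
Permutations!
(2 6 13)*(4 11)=[0, 1, 6, 3, 11, 5, 13, 7, 8, 9, 10, 4, 12, 2]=(2 6 13)(4 11)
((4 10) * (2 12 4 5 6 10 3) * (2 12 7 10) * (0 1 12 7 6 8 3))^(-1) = (0 4 12 1)(2 6)(3 8 5 10 7)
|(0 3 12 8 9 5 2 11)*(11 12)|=|(0 3 11)(2 12 8 9 5)|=15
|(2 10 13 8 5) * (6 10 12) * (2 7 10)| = |(2 12 6)(5 7 10 13 8)| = 15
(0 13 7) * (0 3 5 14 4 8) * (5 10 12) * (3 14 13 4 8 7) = (0 4 7 14 8)(3 10 12 5 13) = [4, 1, 2, 10, 7, 13, 6, 14, 0, 9, 12, 11, 5, 3, 8]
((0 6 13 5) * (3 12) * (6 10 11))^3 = ((0 10 11 6 13 5)(3 12))^3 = (0 6)(3 12)(5 11)(10 13)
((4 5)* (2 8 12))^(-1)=(2 12 8)(4 5)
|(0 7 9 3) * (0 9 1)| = 6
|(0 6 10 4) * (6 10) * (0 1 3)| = 5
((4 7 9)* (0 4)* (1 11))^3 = (0 9 7 4)(1 11)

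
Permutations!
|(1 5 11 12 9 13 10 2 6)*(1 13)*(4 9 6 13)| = 21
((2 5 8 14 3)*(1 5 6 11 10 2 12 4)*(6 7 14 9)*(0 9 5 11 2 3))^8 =((0 9 6 2 7 14)(1 11 10 3 12 4)(5 8))^8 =(0 6 7)(1 10 12)(2 14 9)(3 4 11)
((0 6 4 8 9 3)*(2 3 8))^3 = (0 2 6 3 4)(8 9)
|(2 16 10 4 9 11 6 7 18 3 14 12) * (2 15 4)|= 30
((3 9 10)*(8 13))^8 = ((3 9 10)(8 13))^8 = (13)(3 10 9)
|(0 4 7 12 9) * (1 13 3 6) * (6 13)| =10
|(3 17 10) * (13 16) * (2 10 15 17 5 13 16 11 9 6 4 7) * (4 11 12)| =|(2 10 3 5 13 12 4 7)(6 11 9)(15 17)| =24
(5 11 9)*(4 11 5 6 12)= (4 11 9 6 12)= [0, 1, 2, 3, 11, 5, 12, 7, 8, 6, 10, 9, 4]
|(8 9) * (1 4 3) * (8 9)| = |(9)(1 4 3)| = 3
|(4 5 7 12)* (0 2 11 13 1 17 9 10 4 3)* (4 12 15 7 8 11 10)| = |(0 2 10 12 3)(1 17 9 4 5 8 11 13)(7 15)| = 40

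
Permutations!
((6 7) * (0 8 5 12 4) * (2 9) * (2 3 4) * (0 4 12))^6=(2 3)(9 12)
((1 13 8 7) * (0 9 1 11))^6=((0 9 1 13 8 7 11))^6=(0 11 7 8 13 1 9)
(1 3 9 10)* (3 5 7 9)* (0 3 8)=(0 3 8)(1 5 7 9 10)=[3, 5, 2, 8, 4, 7, 6, 9, 0, 10, 1]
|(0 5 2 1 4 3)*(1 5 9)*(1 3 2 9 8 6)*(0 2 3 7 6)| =|(0 8)(1 4 3 2 5 9 7 6)| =8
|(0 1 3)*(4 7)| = |(0 1 3)(4 7)| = 6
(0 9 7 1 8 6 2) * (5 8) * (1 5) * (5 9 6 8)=(0 6 2)(7 9)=[6, 1, 0, 3, 4, 5, 2, 9, 8, 7]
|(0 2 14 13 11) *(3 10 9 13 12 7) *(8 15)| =10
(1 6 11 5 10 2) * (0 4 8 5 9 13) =(0 4 8 5 10 2 1 6 11 9 13) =[4, 6, 1, 3, 8, 10, 11, 7, 5, 13, 2, 9, 12, 0]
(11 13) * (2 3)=(2 3)(11 13)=[0, 1, 3, 2, 4, 5, 6, 7, 8, 9, 10, 13, 12, 11]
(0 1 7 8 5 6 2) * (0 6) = (0 1 7 8 5)(2 6) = [1, 7, 6, 3, 4, 0, 2, 8, 5]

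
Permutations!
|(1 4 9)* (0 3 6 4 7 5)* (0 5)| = 7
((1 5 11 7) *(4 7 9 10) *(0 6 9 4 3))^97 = ((0 6 9 10 3)(1 5 11 4 7))^97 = (0 9 3 6 10)(1 11 7 5 4)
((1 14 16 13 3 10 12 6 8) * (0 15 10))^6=((0 15 10 12 6 8 1 14 16 13 3))^6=(0 1 15 14 10 16 12 13 6 3 8)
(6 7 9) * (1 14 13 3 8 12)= [0, 14, 2, 8, 4, 5, 7, 9, 12, 6, 10, 11, 1, 3, 13]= (1 14 13 3 8 12)(6 7 9)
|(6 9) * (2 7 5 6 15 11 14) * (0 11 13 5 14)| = |(0 11)(2 7 14)(5 6 9 15 13)| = 30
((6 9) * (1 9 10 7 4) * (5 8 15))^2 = ((1 9 6 10 7 4)(5 8 15))^2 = (1 6 7)(4 9 10)(5 15 8)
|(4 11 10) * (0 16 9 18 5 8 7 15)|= |(0 16 9 18 5 8 7 15)(4 11 10)|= 24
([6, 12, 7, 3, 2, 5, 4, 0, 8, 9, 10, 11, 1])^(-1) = [7, 12, 4, 3, 6, 5, 0, 2, 8, 9, 10, 11, 1]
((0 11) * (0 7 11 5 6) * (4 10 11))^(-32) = ((0 5 6)(4 10 11 7))^(-32) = (11)(0 5 6)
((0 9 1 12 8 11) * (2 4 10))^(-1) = ((0 9 1 12 8 11)(2 4 10))^(-1) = (0 11 8 12 1 9)(2 10 4)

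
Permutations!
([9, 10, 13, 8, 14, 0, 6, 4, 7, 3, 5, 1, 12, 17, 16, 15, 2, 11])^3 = (0 8 14 13 1)(2 11 5 3 4)(7 16 17 10 9)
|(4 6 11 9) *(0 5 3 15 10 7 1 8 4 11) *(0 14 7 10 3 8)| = |(0 5 8 4 6 14 7 1)(3 15)(9 11)| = 8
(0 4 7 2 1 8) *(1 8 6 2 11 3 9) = (0 4 7 11 3 9 1 6 2 8) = [4, 6, 8, 9, 7, 5, 2, 11, 0, 1, 10, 3]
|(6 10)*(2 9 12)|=6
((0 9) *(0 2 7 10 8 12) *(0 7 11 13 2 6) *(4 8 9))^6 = (13)(0 9 7 8)(4 6 10 12)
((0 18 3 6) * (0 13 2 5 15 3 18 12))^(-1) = ((18)(0 12)(2 5 15 3 6 13))^(-1) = (18)(0 12)(2 13 6 3 15 5)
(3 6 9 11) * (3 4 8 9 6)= [0, 1, 2, 3, 8, 5, 6, 7, 9, 11, 10, 4]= (4 8 9 11)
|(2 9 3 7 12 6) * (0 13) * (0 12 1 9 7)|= |(0 13 12 6 2 7 1 9 3)|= 9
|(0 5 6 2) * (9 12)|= |(0 5 6 2)(9 12)|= 4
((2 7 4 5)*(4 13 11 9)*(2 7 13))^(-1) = ((2 13 11 9 4 5 7))^(-1) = (2 7 5 4 9 11 13)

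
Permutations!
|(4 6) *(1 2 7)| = 6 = |(1 2 7)(4 6)|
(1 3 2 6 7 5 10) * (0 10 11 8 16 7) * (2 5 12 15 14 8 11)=(0 10 1 3 5 2 6)(7 12 15 14 8 16)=[10, 3, 6, 5, 4, 2, 0, 12, 16, 9, 1, 11, 15, 13, 8, 14, 7]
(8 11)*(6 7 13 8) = (6 7 13 8 11) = [0, 1, 2, 3, 4, 5, 7, 13, 11, 9, 10, 6, 12, 8]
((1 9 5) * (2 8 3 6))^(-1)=(1 5 9)(2 6 3 8)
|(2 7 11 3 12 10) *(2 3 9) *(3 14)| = 4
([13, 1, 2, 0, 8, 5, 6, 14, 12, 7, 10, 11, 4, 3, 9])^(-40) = [3, 1, 2, 13, 12, 5, 6, 9, 4, 14, 10, 11, 8, 0, 7]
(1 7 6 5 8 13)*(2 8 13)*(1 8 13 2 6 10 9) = (1 7 10 9)(2 13 8 6 5) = [0, 7, 13, 3, 4, 2, 5, 10, 6, 1, 9, 11, 12, 8]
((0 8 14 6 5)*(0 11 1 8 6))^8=((0 6 5 11 1 8 14))^8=(0 6 5 11 1 8 14)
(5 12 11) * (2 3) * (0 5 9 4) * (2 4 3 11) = [5, 1, 11, 4, 0, 12, 6, 7, 8, 3, 10, 9, 2] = (0 5 12 2 11 9 3 4)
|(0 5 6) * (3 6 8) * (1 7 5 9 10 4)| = |(0 9 10 4 1 7 5 8 3 6)| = 10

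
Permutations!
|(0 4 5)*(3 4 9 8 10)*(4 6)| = |(0 9 8 10 3 6 4 5)| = 8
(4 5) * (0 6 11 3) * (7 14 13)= (0 6 11 3)(4 5)(7 14 13)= [6, 1, 2, 0, 5, 4, 11, 14, 8, 9, 10, 3, 12, 7, 13]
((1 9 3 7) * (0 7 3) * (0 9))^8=(9)(0 1 7)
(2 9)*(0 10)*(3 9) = [10, 1, 3, 9, 4, 5, 6, 7, 8, 2, 0] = (0 10)(2 3 9)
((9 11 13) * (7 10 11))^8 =(7 13 10 9 11) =((7 10 11 13 9))^8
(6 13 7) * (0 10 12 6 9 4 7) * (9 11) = (0 10 12 6 13)(4 7 11 9) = [10, 1, 2, 3, 7, 5, 13, 11, 8, 4, 12, 9, 6, 0]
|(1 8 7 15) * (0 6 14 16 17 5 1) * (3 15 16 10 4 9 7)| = 14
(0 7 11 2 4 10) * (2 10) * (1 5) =(0 7 11 10)(1 5)(2 4) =[7, 5, 4, 3, 2, 1, 6, 11, 8, 9, 0, 10]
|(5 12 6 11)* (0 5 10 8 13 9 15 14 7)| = 12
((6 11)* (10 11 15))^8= ((6 15 10 11))^8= (15)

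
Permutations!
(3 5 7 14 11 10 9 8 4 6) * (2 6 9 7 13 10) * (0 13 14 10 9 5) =(0 13 9 8 4 5 14 11 2 6 3)(7 10) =[13, 1, 6, 0, 5, 14, 3, 10, 4, 8, 7, 2, 12, 9, 11]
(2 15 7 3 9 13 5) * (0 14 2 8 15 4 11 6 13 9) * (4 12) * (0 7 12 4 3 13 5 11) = [14, 1, 4, 7, 0, 8, 5, 13, 15, 9, 10, 6, 3, 11, 2, 12] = (0 14 2 4)(3 7 13 11 6 5 8 15 12)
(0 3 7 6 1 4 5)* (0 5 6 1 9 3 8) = (0 8)(1 4 6 9 3 7) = [8, 4, 2, 7, 6, 5, 9, 1, 0, 3]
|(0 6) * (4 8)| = |(0 6)(4 8)| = 2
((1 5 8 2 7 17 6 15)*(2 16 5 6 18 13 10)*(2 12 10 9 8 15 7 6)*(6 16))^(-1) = (1 15 5 16 2)(6 8 9 13 18 17 7)(10 12)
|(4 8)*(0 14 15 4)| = 5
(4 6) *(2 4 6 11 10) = (2 4 11 10) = [0, 1, 4, 3, 11, 5, 6, 7, 8, 9, 2, 10]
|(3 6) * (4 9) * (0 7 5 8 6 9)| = 8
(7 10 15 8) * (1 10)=[0, 10, 2, 3, 4, 5, 6, 1, 7, 9, 15, 11, 12, 13, 14, 8]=(1 10 15 8 7)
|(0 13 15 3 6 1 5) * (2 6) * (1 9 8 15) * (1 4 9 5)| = |(0 13 4 9 8 15 3 2 6 5)| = 10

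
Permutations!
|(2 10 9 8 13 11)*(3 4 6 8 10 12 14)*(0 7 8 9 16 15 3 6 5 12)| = 30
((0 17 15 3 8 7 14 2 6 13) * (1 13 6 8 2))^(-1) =((0 17 15 3 2 8 7 14 1 13))^(-1) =(0 13 1 14 7 8 2 3 15 17)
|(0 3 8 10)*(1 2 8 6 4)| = 8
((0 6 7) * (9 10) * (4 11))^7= (0 6 7)(4 11)(9 10)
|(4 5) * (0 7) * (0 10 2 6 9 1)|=14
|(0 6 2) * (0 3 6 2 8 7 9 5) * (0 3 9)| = |(0 2 9 5 3 6 8 7)| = 8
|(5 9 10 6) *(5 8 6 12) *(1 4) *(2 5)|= |(1 4)(2 5 9 10 12)(6 8)|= 10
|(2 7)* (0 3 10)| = |(0 3 10)(2 7)| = 6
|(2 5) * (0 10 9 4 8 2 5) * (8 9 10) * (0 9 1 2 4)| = |(10)(0 8 4 1 2 9)| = 6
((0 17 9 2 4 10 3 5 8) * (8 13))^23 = ((0 17 9 2 4 10 3 5 13 8))^23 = (0 2 3 8 9 10 13 17 4 5)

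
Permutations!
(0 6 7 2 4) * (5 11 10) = (0 6 7 2 4)(5 11 10) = [6, 1, 4, 3, 0, 11, 7, 2, 8, 9, 5, 10]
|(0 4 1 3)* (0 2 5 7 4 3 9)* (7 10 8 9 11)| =|(0 3 2 5 10 8 9)(1 11 7 4)| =28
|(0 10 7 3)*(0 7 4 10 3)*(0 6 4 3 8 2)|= 15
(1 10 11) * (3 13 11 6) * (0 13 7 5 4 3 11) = (0 13)(1 10 6 11)(3 7 5 4) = [13, 10, 2, 7, 3, 4, 11, 5, 8, 9, 6, 1, 12, 0]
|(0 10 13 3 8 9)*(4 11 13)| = |(0 10 4 11 13 3 8 9)| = 8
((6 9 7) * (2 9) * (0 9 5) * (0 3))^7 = (9)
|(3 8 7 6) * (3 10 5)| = 6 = |(3 8 7 6 10 5)|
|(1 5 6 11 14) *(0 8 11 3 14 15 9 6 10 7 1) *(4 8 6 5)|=36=|(0 6 3 14)(1 4 8 11 15 9 5 10 7)|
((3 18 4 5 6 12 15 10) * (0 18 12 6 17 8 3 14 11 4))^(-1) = (0 18)(3 8 17 5 4 11 14 10 15 12)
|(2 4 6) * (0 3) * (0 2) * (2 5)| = |(0 3 5 2 4 6)| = 6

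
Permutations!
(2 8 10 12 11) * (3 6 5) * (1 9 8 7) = (1 9 8 10 12 11 2 7)(3 6 5) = [0, 9, 7, 6, 4, 3, 5, 1, 10, 8, 12, 2, 11]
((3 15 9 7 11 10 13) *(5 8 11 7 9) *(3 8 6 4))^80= (15)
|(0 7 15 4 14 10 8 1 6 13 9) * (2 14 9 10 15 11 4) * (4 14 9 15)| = 40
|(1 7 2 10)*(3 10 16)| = 6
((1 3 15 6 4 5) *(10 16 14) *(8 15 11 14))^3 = ((1 3 11 14 10 16 8 15 6 4 5))^3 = (1 14 8 4 3 10 15 5 11 16 6)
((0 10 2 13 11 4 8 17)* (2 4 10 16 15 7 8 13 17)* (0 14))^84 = (0 8)(2 16)(7 14)(15 17)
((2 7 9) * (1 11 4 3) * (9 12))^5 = ((1 11 4 3)(2 7 12 9))^5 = (1 11 4 3)(2 7 12 9)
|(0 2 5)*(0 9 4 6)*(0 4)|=4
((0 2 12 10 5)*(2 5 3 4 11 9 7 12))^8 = ((0 5)(3 4 11 9 7 12 10))^8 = (3 4 11 9 7 12 10)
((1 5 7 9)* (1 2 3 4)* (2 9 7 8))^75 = ((9)(1 5 8 2 3 4))^75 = (9)(1 2)(3 5)(4 8)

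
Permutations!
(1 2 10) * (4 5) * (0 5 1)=(0 5 4 1 2 10)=[5, 2, 10, 3, 1, 4, 6, 7, 8, 9, 0]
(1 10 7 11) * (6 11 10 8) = [0, 8, 2, 3, 4, 5, 11, 10, 6, 9, 7, 1] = (1 8 6 11)(7 10)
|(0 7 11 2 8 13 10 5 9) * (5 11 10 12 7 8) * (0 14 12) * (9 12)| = |(0 8 13)(2 5 12 7 10 11)(9 14)| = 6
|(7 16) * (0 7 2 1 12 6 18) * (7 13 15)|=|(0 13 15 7 16 2 1 12 6 18)|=10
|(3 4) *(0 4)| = |(0 4 3)| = 3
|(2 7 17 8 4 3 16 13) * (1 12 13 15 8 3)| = |(1 12 13 2 7 17 3 16 15 8 4)| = 11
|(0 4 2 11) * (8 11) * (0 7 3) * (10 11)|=8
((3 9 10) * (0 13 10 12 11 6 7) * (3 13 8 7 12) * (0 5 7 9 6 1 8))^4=((1 8 9 3 6 12 11)(5 7)(10 13))^4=(13)(1 6 8 12 9 11 3)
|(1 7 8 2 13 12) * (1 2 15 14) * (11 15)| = |(1 7 8 11 15 14)(2 13 12)| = 6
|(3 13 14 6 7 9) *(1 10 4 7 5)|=10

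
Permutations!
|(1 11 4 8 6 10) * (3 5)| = |(1 11 4 8 6 10)(3 5)| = 6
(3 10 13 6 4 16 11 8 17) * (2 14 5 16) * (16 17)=(2 14 5 17 3 10 13 6 4)(8 16 11)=[0, 1, 14, 10, 2, 17, 4, 7, 16, 9, 13, 8, 12, 6, 5, 15, 11, 3]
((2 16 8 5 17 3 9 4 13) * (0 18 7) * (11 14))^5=((0 18 7)(2 16 8 5 17 3 9 4 13)(11 14))^5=(0 7 18)(2 3 16 9 8 4 5 13 17)(11 14)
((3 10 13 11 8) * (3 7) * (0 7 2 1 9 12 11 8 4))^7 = ((0 7 3 10 13 8 2 1 9 12 11 4))^7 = (0 1 3 12 13 4 2 7 9 10 11 8)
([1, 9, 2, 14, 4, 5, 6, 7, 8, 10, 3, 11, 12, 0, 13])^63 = [0, 1, 2, 3, 4, 5, 6, 7, 8, 9, 10, 11, 12, 13, 14]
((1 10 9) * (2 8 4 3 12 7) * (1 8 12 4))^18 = ((1 10 9 8)(2 12 7)(3 4))^18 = (12)(1 9)(8 10)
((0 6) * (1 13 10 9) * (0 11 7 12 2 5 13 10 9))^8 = (0 9 2 11 10 13 12 6 1 5 7)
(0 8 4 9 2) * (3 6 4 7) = (0 8 7 3 6 4 9 2) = [8, 1, 0, 6, 9, 5, 4, 3, 7, 2]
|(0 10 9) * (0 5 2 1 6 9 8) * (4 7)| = 30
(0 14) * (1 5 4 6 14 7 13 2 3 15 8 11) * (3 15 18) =[7, 5, 15, 18, 6, 4, 14, 13, 11, 9, 10, 1, 12, 2, 0, 8, 16, 17, 3] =(0 7 13 2 15 8 11 1 5 4 6 14)(3 18)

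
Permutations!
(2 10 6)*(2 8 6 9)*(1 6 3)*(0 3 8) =(0 3 1 6)(2 10 9) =[3, 6, 10, 1, 4, 5, 0, 7, 8, 2, 9]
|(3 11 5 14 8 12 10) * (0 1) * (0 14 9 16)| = 11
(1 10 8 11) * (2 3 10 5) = (1 5 2 3 10 8 11) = [0, 5, 3, 10, 4, 2, 6, 7, 11, 9, 8, 1]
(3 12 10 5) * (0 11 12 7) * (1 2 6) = [11, 2, 6, 7, 4, 3, 1, 0, 8, 9, 5, 12, 10] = (0 11 12 10 5 3 7)(1 2 6)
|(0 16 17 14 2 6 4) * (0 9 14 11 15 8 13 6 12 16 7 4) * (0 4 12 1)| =|(0 7 12 16 17 11 15 8 13 6 4 9 14 2 1)| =15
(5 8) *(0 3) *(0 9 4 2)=[3, 1, 0, 9, 2, 8, 6, 7, 5, 4]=(0 3 9 4 2)(5 8)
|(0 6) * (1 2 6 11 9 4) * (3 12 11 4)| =|(0 4 1 2 6)(3 12 11 9)| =20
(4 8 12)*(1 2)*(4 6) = (1 2)(4 8 12 6) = [0, 2, 1, 3, 8, 5, 4, 7, 12, 9, 10, 11, 6]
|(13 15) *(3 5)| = 2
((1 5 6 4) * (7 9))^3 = (1 4 6 5)(7 9)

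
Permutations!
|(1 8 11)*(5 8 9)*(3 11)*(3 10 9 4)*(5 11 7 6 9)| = 21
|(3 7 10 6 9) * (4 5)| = 10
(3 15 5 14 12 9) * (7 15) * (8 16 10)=[0, 1, 2, 7, 4, 14, 6, 15, 16, 3, 8, 11, 9, 13, 12, 5, 10]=(3 7 15 5 14 12 9)(8 16 10)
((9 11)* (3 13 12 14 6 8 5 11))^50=(3 8 13 5 12 11 14 9 6)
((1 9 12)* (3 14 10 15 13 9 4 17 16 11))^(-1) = ((1 4 17 16 11 3 14 10 15 13 9 12))^(-1) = (1 12 9 13 15 10 14 3 11 16 17 4)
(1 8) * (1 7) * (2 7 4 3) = (1 8 4 3 2 7) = [0, 8, 7, 2, 3, 5, 6, 1, 4]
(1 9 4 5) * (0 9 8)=(0 9 4 5 1 8)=[9, 8, 2, 3, 5, 1, 6, 7, 0, 4]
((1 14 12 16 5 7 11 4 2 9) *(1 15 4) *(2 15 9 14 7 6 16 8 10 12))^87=(16)(2 14)(4 15)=((1 7 11)(2 14)(4 15)(5 6 16)(8 10 12))^87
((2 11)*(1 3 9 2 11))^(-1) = (11)(1 2 9 3) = ((11)(1 3 9 2))^(-1)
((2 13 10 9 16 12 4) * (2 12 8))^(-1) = (2 8 16 9 10 13)(4 12) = ((2 13 10 9 16 8)(4 12))^(-1)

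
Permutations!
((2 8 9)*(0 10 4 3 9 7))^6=((0 10 4 3 9 2 8 7))^6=(0 8 9 4)(2 3 10 7)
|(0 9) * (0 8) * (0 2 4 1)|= |(0 9 8 2 4 1)|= 6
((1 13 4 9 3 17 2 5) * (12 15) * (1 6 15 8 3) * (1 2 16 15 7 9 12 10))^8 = ((1 13 4 12 8 3 17 16 15 10)(2 5 6 7 9))^8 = (1 15 17 8 4)(2 7 5 9 6)(3 12 13 10 16)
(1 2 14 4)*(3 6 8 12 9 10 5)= (1 2 14 4)(3 6 8 12 9 10 5)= [0, 2, 14, 6, 1, 3, 8, 7, 12, 10, 5, 11, 9, 13, 4]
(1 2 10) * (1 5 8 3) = (1 2 10 5 8 3) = [0, 2, 10, 1, 4, 8, 6, 7, 3, 9, 5]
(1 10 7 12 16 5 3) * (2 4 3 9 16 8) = (1 10 7 12 8 2 4 3)(5 9 16) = [0, 10, 4, 1, 3, 9, 6, 12, 2, 16, 7, 11, 8, 13, 14, 15, 5]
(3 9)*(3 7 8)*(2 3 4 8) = [0, 1, 3, 9, 8, 5, 6, 2, 4, 7] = (2 3 9 7)(4 8)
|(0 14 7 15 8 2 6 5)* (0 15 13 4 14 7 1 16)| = 35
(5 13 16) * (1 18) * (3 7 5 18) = (1 3 7 5 13 16 18) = [0, 3, 2, 7, 4, 13, 6, 5, 8, 9, 10, 11, 12, 16, 14, 15, 18, 17, 1]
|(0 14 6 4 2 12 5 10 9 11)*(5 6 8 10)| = 12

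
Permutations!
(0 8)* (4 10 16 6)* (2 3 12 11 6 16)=[8, 1, 3, 12, 10, 5, 4, 7, 0, 9, 2, 6, 11, 13, 14, 15, 16]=(16)(0 8)(2 3 12 11 6 4 10)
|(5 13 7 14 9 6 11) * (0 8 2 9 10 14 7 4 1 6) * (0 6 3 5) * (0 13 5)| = 10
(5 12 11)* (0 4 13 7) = (0 4 13 7)(5 12 11) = [4, 1, 2, 3, 13, 12, 6, 0, 8, 9, 10, 5, 11, 7]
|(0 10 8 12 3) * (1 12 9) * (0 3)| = 6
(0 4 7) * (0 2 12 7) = (0 4)(2 12 7) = [4, 1, 12, 3, 0, 5, 6, 2, 8, 9, 10, 11, 7]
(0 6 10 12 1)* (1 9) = (0 6 10 12 9 1) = [6, 0, 2, 3, 4, 5, 10, 7, 8, 1, 12, 11, 9]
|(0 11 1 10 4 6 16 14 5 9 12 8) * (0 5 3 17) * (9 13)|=10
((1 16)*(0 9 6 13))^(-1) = (0 13 6 9)(1 16)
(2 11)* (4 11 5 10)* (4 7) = (2 5 10 7 4 11) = [0, 1, 5, 3, 11, 10, 6, 4, 8, 9, 7, 2]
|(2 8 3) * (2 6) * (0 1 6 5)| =|(0 1 6 2 8 3 5)| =7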